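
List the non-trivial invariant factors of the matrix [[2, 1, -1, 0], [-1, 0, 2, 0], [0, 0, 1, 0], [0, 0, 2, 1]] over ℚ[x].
The Jordan structure of A has elementary divisors (x - 1)^3, (x - 1). Arranging the block sizes at each eigenvalue in decreasing order and taking row products gives the invariant factors.

Invariant factors (smallest first, each dividing the next): x - 1, (x - 1)^3.

Check: the last factor (x - 1)^3 is the minimal polynomial, and the product (x - 1)^4 is the characteristic polynomial.

x - 1, (x - 1)^3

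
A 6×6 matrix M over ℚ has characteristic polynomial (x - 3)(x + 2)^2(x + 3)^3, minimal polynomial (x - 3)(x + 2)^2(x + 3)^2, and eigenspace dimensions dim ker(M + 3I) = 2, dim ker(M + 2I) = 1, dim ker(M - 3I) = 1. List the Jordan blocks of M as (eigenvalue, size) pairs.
Jordan blocks: (-3, 2), (-3, 1), (-2, 2), (3, 1)

λ = -3: algebraic multiplicity 3 (exponent in χ_M), largest block size 2 (exponent in m_M), 2 blocks (geometric multiplicity). These force block sizes [2, 1].
λ = -2: algebraic multiplicity 2 (exponent in χ_M), largest block size 2 (exponent in m_M), 1 block (geometric multiplicity). This forces block sizes [2].
λ = 3: algebraic multiplicity 1 (exponent in χ_M), largest block size 1 (exponent in m_M), 1 block (geometric multiplicity). This forces block sizes [1].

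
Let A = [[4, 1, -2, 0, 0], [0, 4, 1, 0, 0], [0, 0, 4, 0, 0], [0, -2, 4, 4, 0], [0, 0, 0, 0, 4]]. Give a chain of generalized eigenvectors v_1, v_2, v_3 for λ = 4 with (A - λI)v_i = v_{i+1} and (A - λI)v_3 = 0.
v_1 = [[0, 0, 1, 0, -1]]^T, v_2 = [[-2, 1, 0, 4, 0]]^T, v_3 = [[1, 0, 0, -2, 0]]^T

We seek v_1 ∈ ker((A - 4I)^3) \ ker((A - 4I)^2), then set v_{i+1} = (A - 4I) v_i.

One such chain is v_1 = [[0, 0, 1, 0, -1]]^T, v_2 = [[-2, 1, 0, 4, 0]]^T, v_3 = [[1, 0, 0, -2, 0]]^T. Check: (A - 4I) v_3 = [[0, 0, 0, 0, 0]]^T = 0.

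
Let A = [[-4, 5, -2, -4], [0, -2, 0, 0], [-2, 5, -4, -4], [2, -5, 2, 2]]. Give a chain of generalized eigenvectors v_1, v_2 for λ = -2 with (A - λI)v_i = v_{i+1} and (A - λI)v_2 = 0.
v_1 = [[1, 1, -1, 1]]^T, v_2 = [[1, 0, 1, -1]]^T

We seek v_1 ∈ ker((A + 2I)^2) \ ker(A + 2I), then set v_{i+1} = (A + 2I) v_i.

One such chain is v_1 = [[1, 1, -1, 1]]^T, v_2 = [[1, 0, 1, -1]]^T. Check: (A + 2I) v_2 = [[0, 0, 0, 0]]^T = 0.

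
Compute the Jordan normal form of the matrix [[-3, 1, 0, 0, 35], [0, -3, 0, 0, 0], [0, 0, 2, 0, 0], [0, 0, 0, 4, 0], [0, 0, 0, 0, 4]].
The characteristic polynomial is det(xI - A) = (x - 4)^2(x - 2)(x + 3)^2, so the eigenvalues are -3 (algebraic multiplicity 2), 2 (algebraic multiplicity 1), 4 (algebraic multiplicity 2).

For λ = -3: rank(A + 3I) = 4, rank((A + 3I)^2) = 3. The eigenspace has dimension 5 - 4 = 1, so there is 1 Jordan block; the rank sequence gives block sizes [2].

For λ = 2: algebraic multiplicity 1 gives one 1×1 block.

For λ = 4: rank(A - 4I) = 3. The eigenspace has dimension 5 - 3 = 2, so there are 2 Jordan blocks; the rank sequence gives block sizes [1, 1].

Assembling the blocks gives the Jordan form J above.

J = [[-3, 1, 0, 0, 0], [0, -3, 0, 0, 0], [0, 0, 2, 0, 0], [0, 0, 0, 4, 0], [0, 0, 0, 0, 4]]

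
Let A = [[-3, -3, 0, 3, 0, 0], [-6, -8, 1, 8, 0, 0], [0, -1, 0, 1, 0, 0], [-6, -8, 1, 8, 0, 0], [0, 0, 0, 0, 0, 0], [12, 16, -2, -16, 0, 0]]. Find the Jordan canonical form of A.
J = [[-3, 0, 0, 0, 0, 0], [0, 0, 1, 0, 0, 0], [0, 0, 0, 1, 0, 0], [0, 0, 0, 0, 0, 0], [0, 0, 0, 0, 0, 0], [0, 0, 0, 0, 0, 0]]

The characteristic polynomial is det(xI - A) = x^5(x + 3), so the eigenvalues are -3 (algebraic multiplicity 1), 0 (algebraic multiplicity 5).

For λ = -3: algebraic multiplicity 1 gives one 1×1 block.

For λ = 0: rank(A) = 3, rank(A^2) = 2, rank(A^3) = 1. The eigenspace has dimension 6 - 3 = 3, so there are 3 Jordan blocks; the rank sequence gives block sizes [3, 1, 1].

Assembling the blocks gives the Jordan form J above.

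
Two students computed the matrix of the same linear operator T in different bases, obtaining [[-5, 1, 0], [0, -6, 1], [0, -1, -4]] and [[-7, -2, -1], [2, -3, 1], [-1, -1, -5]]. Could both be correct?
Yes.

Two matrices over a field are similar if and only if they have the same invariant factors.

Both A and B have characteristic polynomial (x + 5)^3 and minimal polynomial (x + 5)^3. Computing further, both have invariant factors (x + 5)^3. Hence A and B are similar.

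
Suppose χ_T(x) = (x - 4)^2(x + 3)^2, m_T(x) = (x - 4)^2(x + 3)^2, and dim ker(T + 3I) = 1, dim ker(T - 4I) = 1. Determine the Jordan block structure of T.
Jordan blocks: (-3, 2), (4, 2)

λ = -3: algebraic multiplicity 2 (exponent in χ_T), largest block size 2 (exponent in m_T), 1 block (geometric multiplicity). This forces block sizes [2].
λ = 4: algebraic multiplicity 2 (exponent in χ_T), largest block size 2 (exponent in m_T), 1 block (geometric multiplicity). This forces block sizes [2].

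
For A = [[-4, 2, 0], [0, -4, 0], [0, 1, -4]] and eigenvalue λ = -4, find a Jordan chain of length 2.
We seek v_1 ∈ ker((A + 4I)^2) \ ker(A + 4I), then set v_{i+1} = (A + 4I) v_i.

One such chain is v_1 = [[2, 1, 0]]^T, v_2 = [[2, 0, 1]]^T. Check: (A + 4I) v_2 = [[0, 0, 0]]^T = 0.

v_1 = [[2, 1, 0]]^T, v_2 = [[2, 0, 1]]^T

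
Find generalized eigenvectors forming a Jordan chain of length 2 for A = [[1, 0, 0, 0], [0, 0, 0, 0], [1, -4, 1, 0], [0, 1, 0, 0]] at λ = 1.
We seek v_1 ∈ ker((A - I)^2) \ ker(A - I), then set v_{i+1} = (A - I) v_i.

One such chain is v_1 = [[1, 0, 0, 0]]^T, v_2 = [[0, 0, 1, 0]]^T. Check: (A - I) v_2 = [[0, 0, 0, 0]]^T = 0.

v_1 = [[1, 0, 0, 0]]^T, v_2 = [[0, 0, 1, 0]]^T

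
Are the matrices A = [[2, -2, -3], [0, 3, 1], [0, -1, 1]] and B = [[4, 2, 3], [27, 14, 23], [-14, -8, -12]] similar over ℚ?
Two matrices over a field are similar if and only if they have the same invariant factors.

Both A and B have characteristic polynomial (x - 2)^3 and minimal polynomial (x - 2)^3. Computing further, both have invariant factors (x - 2)^3. Hence A and B are similar.

Yes.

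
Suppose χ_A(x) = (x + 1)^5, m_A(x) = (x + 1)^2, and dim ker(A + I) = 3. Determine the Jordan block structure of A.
Jordan blocks: (-1, 2), (-1, 2), (-1, 1)

λ = -1: algebraic multiplicity 5 (exponent in χ_A), largest block size 2 (exponent in m_A), 3 blocks (geometric multiplicity). These force block sizes [2, 2, 1].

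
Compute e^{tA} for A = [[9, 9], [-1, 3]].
e^{tA} = [[(3*t + 1)*e^{6*t}, 9*t*e^{6*t}], [-t*e^{6*t}, (1 - 3*t)*e^{6*t}]]

A has Jordan form J = [[6, 1], [0, 6]] with A = PJP^{-1}, so e^{tA} = P e^{tJ} P^{-1}.

For a Jordan block J_k(λ), e^{tJ_k(λ)} = e^{λt} · (I + tN + t^2 N^2/2! + ... + t^{k-1} N^{k-1}/(k-1)!) where N is the nilpotent superdiagonal part.

Assembling the blocks and conjugating back gives the entries of e^{tA} as shown above.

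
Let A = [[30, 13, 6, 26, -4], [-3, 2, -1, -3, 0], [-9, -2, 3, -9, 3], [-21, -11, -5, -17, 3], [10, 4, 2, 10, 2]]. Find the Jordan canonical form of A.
J = [[4, 1, 0, 0, 0], [0, 4, 1, 0, 0], [0, 0, 4, 0, 0], [0, 0, 0, 4, 1], [0, 0, 0, 0, 4]]

The characteristic polynomial is det(xI - A) = (x - 4)^5, so the eigenvalues are 4 (algebraic multiplicity 5).

For λ = 4: rank(A - 4I) = 3, rank((A - 4I)^2) = 1, rank((A - 4I)^3) = 0. The eigenspace has dimension 5 - 3 = 2, so there are 2 Jordan blocks; the rank sequence gives block sizes [3, 2].

Assembling the blocks gives the Jordan form J above.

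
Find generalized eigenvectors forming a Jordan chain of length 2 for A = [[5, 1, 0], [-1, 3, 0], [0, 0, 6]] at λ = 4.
v_1 = [[0, 1, 0]]^T, v_2 = [[1, -1, 0]]^T

We seek v_1 ∈ ker((A - 4I)^2) \ ker(A - 4I), then set v_{i+1} = (A - 4I) v_i.

One such chain is v_1 = [[0, 1, 0]]^T, v_2 = [[1, -1, 0]]^T. Check: (A - 4I) v_2 = [[0, 0, 0]]^T = 0.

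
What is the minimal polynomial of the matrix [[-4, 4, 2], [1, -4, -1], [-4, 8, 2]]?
The characteristic polynomial factors as (x + 2)^3. The minimal polynomial is ∏(x - λ)^{k_λ} where k_λ is the size of the largest Jordan block at λ.

For λ = -2: rank(A + 2I) = 1, and the largest Jordan block has size 2 (the smallest k with rank((A + 2I)^k) = rank((A + 2I)^(k+1))).

So m_A(x) = (x + 2)^2.

m_A(x) = (x + 2)^2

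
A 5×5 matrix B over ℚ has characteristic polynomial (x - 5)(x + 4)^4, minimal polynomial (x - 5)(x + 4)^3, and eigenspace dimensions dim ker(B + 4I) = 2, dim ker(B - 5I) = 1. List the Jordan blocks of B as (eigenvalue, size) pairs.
λ = -4: algebraic multiplicity 4 (exponent in χ_B), largest block size 3 (exponent in m_B), 2 blocks (geometric multiplicity). These force block sizes [3, 1].
λ = 5: algebraic multiplicity 1 (exponent in χ_B), largest block size 1 (exponent in m_B), 1 block (geometric multiplicity). This forces block sizes [1].

Jordan blocks: (-4, 3), (-4, 1), (5, 1)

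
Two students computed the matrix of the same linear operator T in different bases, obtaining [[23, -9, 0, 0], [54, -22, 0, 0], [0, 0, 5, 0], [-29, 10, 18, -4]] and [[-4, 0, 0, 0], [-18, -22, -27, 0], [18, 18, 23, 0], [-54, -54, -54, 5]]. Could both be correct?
Both have characteristic polynomial (x - 5)^2(x + 4)^2, but the minimal polynomial of A is (x - 5)(x + 4)^2 while the minimal polynomial of B is (x - 5)(x + 4). The minimal polynomial is a similarity invariant, so A and B are not similar.

No.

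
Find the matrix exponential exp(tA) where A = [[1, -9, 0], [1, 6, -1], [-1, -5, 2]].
e^{tA} = [[(1 - 3*t)*e^{4*t}, -6*t*e^{4*t} - e^{4*t} + e^{t}, 3*t*e^{4*t} - e^{4*t} + e^{t}], [t*e^{4*t}, (2*t + 1)*e^{4*t}, -t*e^{4*t}], [-t*e^{4*t}, -2*t*e^{4*t} - e^{4*t} + e^{t}, t*e^{4*t} + e^{t}]]

A has Jordan form J = [[1, 0, 0], [0, 4, 1], [0, 0, 4]] with A = PJP^{-1}, so e^{tA} = P e^{tJ} P^{-1}.

For a Jordan block J_k(λ), e^{tJ_k(λ)} = e^{λt} · (I + tN + t^2 N^2/2! + ... + t^{k-1} N^{k-1}/(k-1)!) where N is the nilpotent superdiagonal part.

Assembling the blocks and conjugating back gives the entries of e^{tA} as shown above.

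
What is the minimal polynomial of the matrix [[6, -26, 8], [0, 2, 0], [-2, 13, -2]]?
m_A(x) = (x - 2)^2

The characteristic polynomial factors as (x - 2)^3. The minimal polynomial is ∏(x - λ)^{k_λ} where k_λ is the size of the largest Jordan block at λ.

For λ = 2: rank(A - 2I) = 1, and the largest Jordan block has size 2 (the smallest k with rank((A - 2I)^k) = rank((A - 2I)^(k+1))).

So m_A(x) = (x - 2)^2.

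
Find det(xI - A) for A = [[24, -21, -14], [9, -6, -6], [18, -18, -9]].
xI - A = [[x - 24, 21, 14], [-9, x + 6, 6], [-18, 18, x + 9]].

Expanding det(xI - A) along the first row:
det(xI - A) = + (x - 24)·det([[x + 6, 6], [18, x + 9]]) - (21)·det([[-9, 6], [-18, x + 9]]) + (14)·det([[-9, x + 6], [-18, 18]]).

Evaluating gives χ_A(x) = x^3 - 9x^2 + 27x - 27 = (x - 3)^3.

χ_A(x) = (x - 3)^3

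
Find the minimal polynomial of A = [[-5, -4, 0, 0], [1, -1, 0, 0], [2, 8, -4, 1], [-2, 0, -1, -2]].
m_A(x) = (x + 3)^2

The characteristic polynomial factors as (x + 3)^4. The minimal polynomial is ∏(x - λ)^{k_λ} where k_λ is the size of the largest Jordan block at λ.

For λ = -3: rank(A + 3I) = 2, and the largest Jordan block has size 2 (the smallest k with rank((A + 3I)^k) = rank((A + 3I)^(k+1))).

So m_A(x) = (x + 3)^2.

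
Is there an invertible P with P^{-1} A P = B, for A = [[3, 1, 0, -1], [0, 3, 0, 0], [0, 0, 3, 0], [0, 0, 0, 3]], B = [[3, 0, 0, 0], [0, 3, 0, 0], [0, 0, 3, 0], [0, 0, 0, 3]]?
No.

Both have characteristic polynomial (x - 3)^4, but the minimal polynomial of A is (x - 3)^2 while the minimal polynomial of B is x - 3. The minimal polynomial is a similarity invariant, so A and B are not similar.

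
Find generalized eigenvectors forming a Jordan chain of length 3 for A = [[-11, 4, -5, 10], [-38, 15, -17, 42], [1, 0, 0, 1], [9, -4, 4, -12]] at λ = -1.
We seek v_1 ∈ ker((A + I)^3) \ ker((A + I)^2), then set v_{i+1} = (A + I) v_i.

One such chain is v_1 = [[0, -3, 0, 1]]^T, v_2 = [[-2, -6, 1, 1]]^T, v_3 = [[1, 5, 0, -1]]^T. Check: (A + I) v_3 = [[0, 0, 0, 0]]^T = 0.

v_1 = [[0, -3, 0, 1]]^T, v_2 = [[-2, -6, 1, 1]]^T, v_3 = [[1, 5, 0, -1]]^T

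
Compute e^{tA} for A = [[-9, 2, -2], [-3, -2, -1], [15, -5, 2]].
e^{tA} = [[(1 - 6*t)*e^{-3*t}, 2*t*e^{-3*t}, -2*t*e^{-3*t}], [-3*t*e^{-3*t}, (t + 1)*e^{-3*t}, -t*e^{-3*t}], [15*t*e^{-3*t}, -5*t*e^{-3*t}, (5*t + 1)*e^{-3*t}]]

A has Jordan form J = [[-3, 1, 0], [0, -3, 0], [0, 0, -3]] with A = PJP^{-1}, so e^{tA} = P e^{tJ} P^{-1}.

For a Jordan block J_k(λ), e^{tJ_k(λ)} = e^{λt} · (I + tN + t^2 N^2/2! + ... + t^{k-1} N^{k-1}/(k-1)!) where N is the nilpotent superdiagonal part.

Assembling the blocks and conjugating back gives the entries of e^{tA} as shown above.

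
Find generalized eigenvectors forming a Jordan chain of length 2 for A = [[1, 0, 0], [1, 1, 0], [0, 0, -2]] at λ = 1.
We seek v_1 ∈ ker((A - I)^2) \ ker(A - I), then set v_{i+1} = (A - I) v_i.

One such chain is v_1 = [[1, 0, 0]]^T, v_2 = [[0, 1, 0]]^T. Check: (A - I) v_2 = [[0, 0, 0]]^T = 0.

v_1 = [[1, 0, 0]]^T, v_2 = [[0, 1, 0]]^T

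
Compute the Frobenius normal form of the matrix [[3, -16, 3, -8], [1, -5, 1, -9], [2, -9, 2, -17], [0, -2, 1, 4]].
R = [[0, 0, 0, 20], [1, 0, 0, -9], [0, 1, 0, 1], [0, 0, 1, 4]]

The invariant factors of A (the non-unit diagonal entries of the Smith normal form of xI - A over ℚ[x]) are (x - 4)(x^3 - x + 5), each dividing the next. The characteristic polynomial is their product, (x - 4)(x^3 - x + 5).

The rational canonical form is the block-diagonal matrix of companion matrices C(f_i):
R = [[0, 0, 0, 20], [1, 0, 0, -9], [0, 1, 0, 1], [0, 0, 1, 4]].

Note the characteristic polynomial does not split into linear factors over ℚ, so A has no Jordan form over ℚ; the rational canonical form exists over any field.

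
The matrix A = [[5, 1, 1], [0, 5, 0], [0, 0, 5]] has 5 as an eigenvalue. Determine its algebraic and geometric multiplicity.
algebraic multiplicity 3, geometric multiplicity 2

The characteristic polynomial is (x - 5)^3, so the factor x - 5 appears with exponent 3: the algebraic multiplicity is 3.

rank(A - 5I) = 1, so the eigenspace has dimension 3 - 1 = 2: the geometric multiplicity is 2.

Since 2 < 3, A is not diagonalizable.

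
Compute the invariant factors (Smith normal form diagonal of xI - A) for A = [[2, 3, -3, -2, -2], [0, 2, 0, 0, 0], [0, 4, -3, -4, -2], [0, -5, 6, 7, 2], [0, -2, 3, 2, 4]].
The Jordan structure of A has elementary divisors (x - 2)^2, (x - 2), (x - 3), (x - 3). Arranging the block sizes at each eigenvalue in decreasing order and taking row products gives the invariant factors.

Invariant factors (smallest first, each dividing the next): (x - 3)(x - 2), (x - 3)(x - 2)^2.

Check: the last factor (x - 3)(x - 2)^2 is the minimal polynomial, and the product (x - 3)^2(x - 2)^3 is the characteristic polynomial.

(x - 3)(x - 2), (x - 3)(x - 2)^2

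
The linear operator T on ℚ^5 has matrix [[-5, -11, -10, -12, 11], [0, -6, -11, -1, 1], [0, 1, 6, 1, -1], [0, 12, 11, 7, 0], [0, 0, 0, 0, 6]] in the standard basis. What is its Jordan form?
J = [[-5, 1, 0, 0, 0], [0, -5, 0, 0, 0], [0, 0, 6, 1, 0], [0, 0, 0, 6, 1], [0, 0, 0, 0, 6]]

The characteristic polynomial is det(xI - A) = (x - 6)^3(x + 5)^2, so the eigenvalues are -5 (algebraic multiplicity 2), 6 (algebraic multiplicity 3).

For λ = -5: rank(A + 5I) = 4, rank((A + 5I)^2) = 3. The eigenspace has dimension 5 - 4 = 1, so there is 1 Jordan block; the rank sequence gives block sizes [2].

For λ = 6: rank(A - 6I) = 4, rank((A - 6I)^2) = 3, rank((A - 6I)^3) = 2. The eigenspace has dimension 5 - 4 = 1, so there is 1 Jordan block; the rank sequence gives block sizes [3].

Assembling the blocks gives the Jordan form J above.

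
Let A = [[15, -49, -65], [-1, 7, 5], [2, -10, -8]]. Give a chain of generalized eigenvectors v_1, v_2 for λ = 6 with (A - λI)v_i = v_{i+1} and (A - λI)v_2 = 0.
We seek v_1 ∈ ker((A - 6I)^2) \ ker(A - 6I), then set v_{i+1} = (A - 6I) v_i.

One such chain is v_1 = [[-1, 0, 0]]^T, v_2 = [[-9, 1, -2]]^T. Check: (A - 6I) v_2 = [[0, 0, 0]]^T = 0.

v_1 = [[-1, 0, 0]]^T, v_2 = [[-9, 1, -2]]^T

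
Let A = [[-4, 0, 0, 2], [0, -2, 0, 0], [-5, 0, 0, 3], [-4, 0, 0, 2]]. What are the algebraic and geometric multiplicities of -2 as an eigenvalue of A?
The characteristic polynomial is x^2(x + 2)^2, so the factor x + 2 appears with exponent 2: the algebraic multiplicity is 2.

rank(A + 2I) = 2, so the eigenspace has dimension 4 - 2 = 2: the geometric multiplicity is 2.

algebraic multiplicity 2, geometric multiplicity 2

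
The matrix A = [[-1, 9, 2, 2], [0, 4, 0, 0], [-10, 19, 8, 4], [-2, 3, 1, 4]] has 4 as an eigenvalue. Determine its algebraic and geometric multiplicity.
algebraic multiplicity 3, geometric multiplicity 1

The characteristic polynomial is (x - 4)^3(x - 3), so the factor x - 4 appears with exponent 3: the algebraic multiplicity is 3.

rank(A - 4I) = 3, so the eigenspace has dimension 4 - 3 = 1: the geometric multiplicity is 1.

Since 1 < 3, A is not diagonalizable.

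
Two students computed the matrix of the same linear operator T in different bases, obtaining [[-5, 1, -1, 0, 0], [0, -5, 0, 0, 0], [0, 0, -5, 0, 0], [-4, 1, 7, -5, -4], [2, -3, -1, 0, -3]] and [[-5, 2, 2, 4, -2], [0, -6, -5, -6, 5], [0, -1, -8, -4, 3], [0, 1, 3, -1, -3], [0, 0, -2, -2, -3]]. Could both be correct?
Yes.

Two matrices over a field are similar if and only if they have the same invariant factors.

Both A and B have characteristic polynomial (x + 3)(x + 5)^4 and minimal polynomial (x + 3)(x + 5)^2. Computing further, both have invariant factors x + 5, x + 5, (x + 3)(x + 5)^2. Hence A and B are similar.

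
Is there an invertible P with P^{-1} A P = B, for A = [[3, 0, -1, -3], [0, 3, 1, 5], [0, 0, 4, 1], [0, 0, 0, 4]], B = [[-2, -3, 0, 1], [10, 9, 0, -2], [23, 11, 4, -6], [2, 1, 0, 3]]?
No.

Both have characteristic polynomial (x - 4)^2(x - 3)^2, but the minimal polynomial of A is (x - 4)^2(x - 3) while the minimal polynomial of B is (x - 4)^2(x - 3)^2. The minimal polynomial is a similarity invariant, so A and B are not similar.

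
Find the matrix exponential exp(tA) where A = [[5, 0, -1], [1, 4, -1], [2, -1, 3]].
e^{tA} = [[(-t^2/2 + t + 1)*e^{4*t}, t^2*e^{4*t}/2, -t*e^{4*t}], [t*(2 - t)*e^{4*t}/2, (t^2 + 2)*e^{4*t}/2, -t*e^{4*t}], [t*(4 - t)*e^{4*t}/2, t*(t - 2)*e^{4*t}/2, (1 - t)*e^{4*t}]]

A has Jordan form J = [[4, 1, 0], [0, 4, 1], [0, 0, 4]] with A = PJP^{-1}, so e^{tA} = P e^{tJ} P^{-1}.

For a Jordan block J_k(λ), e^{tJ_k(λ)} = e^{λt} · (I + tN + t^2 N^2/2! + ... + t^{k-1} N^{k-1}/(k-1)!) where N is the nilpotent superdiagonal part.

Assembling the blocks and conjugating back gives the entries of e^{tA} as shown above.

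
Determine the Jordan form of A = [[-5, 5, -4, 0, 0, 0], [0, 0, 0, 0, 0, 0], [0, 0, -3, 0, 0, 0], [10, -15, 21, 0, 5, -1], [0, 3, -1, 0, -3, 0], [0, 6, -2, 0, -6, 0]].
J = [[-5, 0, 0, 0, 0, 0], [0, -3, 1, 0, 0, 0], [0, 0, -3, 0, 0, 0], [0, 0, 0, 0, 1, 0], [0, 0, 0, 0, 0, 0], [0, 0, 0, 0, 0, 0]]

The characteristic polynomial is det(xI - A) = x^3(x + 3)^2(x + 5), so the eigenvalues are -5 (algebraic multiplicity 1), -3 (algebraic multiplicity 2), 0 (algebraic multiplicity 3).

For λ = -5: algebraic multiplicity 1 gives one 1×1 block.

For λ = -3: rank(A + 3I) = 5, rank((A + 3I)^2) = 4. The eigenspace has dimension 6 - 5 = 1, so there is 1 Jordan block; the rank sequence gives block sizes [2].

For λ = 0: rank(A) = 4, rank(A^2) = 3. The eigenspace has dimension 6 - 4 = 2, so there are 2 Jordan blocks; the rank sequence gives block sizes [2, 1].

Assembling the blocks gives the Jordan form J above.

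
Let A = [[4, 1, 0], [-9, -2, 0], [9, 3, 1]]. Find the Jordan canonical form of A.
J = [[1, 1, 0], [0, 1, 0], [0, 0, 1]]

The characteristic polynomial is det(xI - A) = (x - 1)^3, so the eigenvalues are 1 (algebraic multiplicity 3).

For λ = 1: rank(A - I) = 1, rank((A - I)^2) = 0. The eigenspace has dimension 3 - 1 = 2, so there are 2 Jordan blocks; the rank sequence gives block sizes [2, 1].

Assembling the blocks gives the Jordan form J above.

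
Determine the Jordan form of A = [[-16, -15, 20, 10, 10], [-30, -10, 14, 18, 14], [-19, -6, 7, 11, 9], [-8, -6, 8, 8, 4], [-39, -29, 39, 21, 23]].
The characteristic polynomial is det(xI - A) = x^2(x - 4)^3, so the eigenvalues are 0 (algebraic multiplicity 2), 4 (algebraic multiplicity 3).

For λ = 0: rank(A) = 4, rank(A^2) = 3. The eigenspace has dimension 5 - 4 = 1, so there is 1 Jordan block; the rank sequence gives block sizes [2].

For λ = 4: rank(A - 4I) = 3, rank((A - 4I)^2) = 2. The eigenspace has dimension 5 - 3 = 2, so there are 2 Jordan blocks; the rank sequence gives block sizes [2, 1].

Assembling the blocks gives the Jordan form J above.

J = [[0, 1, 0, 0, 0], [0, 0, 0, 0, 0], [0, 0, 4, 1, 0], [0, 0, 0, 4, 0], [0, 0, 0, 0, 4]]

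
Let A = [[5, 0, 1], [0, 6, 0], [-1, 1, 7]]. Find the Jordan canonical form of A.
J = [[6, 1, 0], [0, 6, 1], [0, 0, 6]]

The characteristic polynomial is det(xI - A) = (x - 6)^3, so the eigenvalues are 6 (algebraic multiplicity 3).

For λ = 6: rank(A - 6I) = 2, rank((A - 6I)^2) = 1, rank((A - 6I)^3) = 0. The eigenspace has dimension 3 - 2 = 1, so there is 1 Jordan block; the rank sequence gives block sizes [3].

Assembling the blocks gives the Jordan form J above.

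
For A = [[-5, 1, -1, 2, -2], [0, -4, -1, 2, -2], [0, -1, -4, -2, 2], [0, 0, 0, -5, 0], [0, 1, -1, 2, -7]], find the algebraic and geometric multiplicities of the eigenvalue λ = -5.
The characteristic polynomial is (x + 5)^5, so the factor x + 5 appears with exponent 5: the algebraic multiplicity is 5.

rank(A + 5I) = 1, so the eigenspace has dimension 5 - 1 = 4: the geometric multiplicity is 4.

Since 4 < 5, A is not diagonalizable.

algebraic multiplicity 5, geometric multiplicity 4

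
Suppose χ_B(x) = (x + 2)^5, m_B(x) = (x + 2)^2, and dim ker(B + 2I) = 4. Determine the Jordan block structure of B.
Jordan blocks: (-2, 2), (-2, 1), (-2, 1), (-2, 1)

λ = -2: algebraic multiplicity 5 (exponent in χ_B), largest block size 2 (exponent in m_B), 4 blocks (geometric multiplicity). These force block sizes [2, 1, 1, 1].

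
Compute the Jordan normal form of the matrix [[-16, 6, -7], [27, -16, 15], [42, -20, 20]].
The characteristic polynomial is det(xI - A) = (x + 4)^3, so the eigenvalues are -4 (algebraic multiplicity 3).

For λ = -4: rank(A + 4I) = 2, rank((A + 4I)^2) = 1, rank((A + 4I)^3) = 0. The eigenspace has dimension 3 - 2 = 1, so there is 1 Jordan block; the rank sequence gives block sizes [3].

Assembling the blocks gives the Jordan form J above.

J = [[-4, 1, 0], [0, -4, 1], [0, 0, -4]]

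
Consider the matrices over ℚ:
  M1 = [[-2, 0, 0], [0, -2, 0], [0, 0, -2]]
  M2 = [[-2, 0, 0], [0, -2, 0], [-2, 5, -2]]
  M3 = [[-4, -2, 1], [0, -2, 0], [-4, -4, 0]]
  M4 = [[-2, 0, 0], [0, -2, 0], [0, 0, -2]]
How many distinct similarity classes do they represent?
Characteristic polynomials: χ_{M1} = (x + 2)^3, χ_{M2} = (x + 2)^3, χ_{M3} = (x + 2)^3, χ_{M4} = (x + 2)^3.

{M1, M4}: invariant factors x + 2, x + 2, x + 2.

{M2, M3}: invariant factors x + 2, (x + 2)^2.

Matrices are similar if and only if their invariant-factor lists agree; the partition into similarity classes is {M1, M4}, {M2, M3}.

2 classes: {M1, M4}, {M2, M3}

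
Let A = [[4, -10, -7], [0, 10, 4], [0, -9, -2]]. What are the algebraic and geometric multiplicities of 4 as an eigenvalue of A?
algebraic multiplicity 3, geometric multiplicity 1

The characteristic polynomial is (x - 4)^3, so the factor x - 4 appears with exponent 3: the algebraic multiplicity is 3.

rank(A - 4I) = 2, so the eigenspace has dimension 3 - 2 = 1: the geometric multiplicity is 1.

Since 1 < 3, A is not diagonalizable.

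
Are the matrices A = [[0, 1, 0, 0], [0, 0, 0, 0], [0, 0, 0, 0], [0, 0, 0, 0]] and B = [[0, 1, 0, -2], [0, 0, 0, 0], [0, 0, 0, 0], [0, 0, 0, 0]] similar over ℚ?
Two matrices over a field are similar if and only if they have the same invariant factors.

Both A and B have characteristic polynomial x^4 and minimal polynomial x^2. Computing further, both have invariant factors x, x, x^2. Hence A and B are similar.

Yes.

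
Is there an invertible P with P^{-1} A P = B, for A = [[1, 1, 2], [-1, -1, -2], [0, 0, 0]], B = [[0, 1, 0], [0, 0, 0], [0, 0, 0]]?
Two matrices over a field are similar if and only if they have the same invariant factors.

Both A and B have characteristic polynomial x^3 and minimal polynomial x^2. Computing further, both have invariant factors x, x^2. Hence A and B are similar.

Yes.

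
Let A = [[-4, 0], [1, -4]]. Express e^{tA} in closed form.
A has Jordan form J = [[-4, 1], [0, -4]] with A = PJP^{-1}, so e^{tA} = P e^{tJ} P^{-1}.

For a Jordan block J_k(λ), e^{tJ_k(λ)} = e^{λt} · (I + tN + t^2 N^2/2! + ... + t^{k-1} N^{k-1}/(k-1)!) where N is the nilpotent superdiagonal part.

Assembling the blocks and conjugating back gives the entries of e^{tA} as shown above.

e^{tA} = [[e^{-4*t}, 0], [t*e^{-4*t}, e^{-4*t}]]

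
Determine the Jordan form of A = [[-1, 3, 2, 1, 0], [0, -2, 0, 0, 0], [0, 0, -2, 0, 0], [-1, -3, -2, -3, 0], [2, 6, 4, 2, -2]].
J = [[-2, 1, 0, 0, 0], [0, -2, 0, 0, 0], [0, 0, -2, 0, 0], [0, 0, 0, -2, 0], [0, 0, 0, 0, -2]]

The characteristic polynomial is det(xI - A) = (x + 2)^5, so the eigenvalues are -2 (algebraic multiplicity 5).

For λ = -2: rank(A + 2I) = 1, rank((A + 2I)^2) = 0. The eigenspace has dimension 5 - 1 = 4, so there are 4 Jordan blocks; the rank sequence gives block sizes [2, 1, 1, 1].

Assembling the blocks gives the Jordan form J above.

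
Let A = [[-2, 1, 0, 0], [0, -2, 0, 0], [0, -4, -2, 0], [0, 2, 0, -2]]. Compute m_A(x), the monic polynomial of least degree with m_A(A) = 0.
m_A(x) = (x + 2)^2

The characteristic polynomial factors as (x + 2)^4. The minimal polynomial is ∏(x - λ)^{k_λ} where k_λ is the size of the largest Jordan block at λ.

For λ = -2: rank(A + 2I) = 1, and the largest Jordan block has size 2 (the smallest k with rank((A + 2I)^k) = rank((A + 2I)^(k+1))).

So m_A(x) = (x + 2)^2.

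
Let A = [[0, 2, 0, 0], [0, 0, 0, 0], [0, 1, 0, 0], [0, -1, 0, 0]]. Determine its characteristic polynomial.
xI - A = [[x, -2, 0, 0], [0, x, 0, 0], [0, -1, x, 0], [0, 1, 0, x]].

Expanding det(xI - A) along the first row:
det(xI - A) = + (x)·det([[x, 0, 0], [-1, x, 0], [1, 0, x]]) - (-2)·det([[0, 0, 0], [0, x, 0], [0, 0, x]]) + (0)·det([[0, x, 0], [0, -1, 0], [0, 1, x]]) - (0)·det([[0, x, 0], [0, -1, x], [0, 1, 0]]).

Evaluating gives χ_A(x) = x^4.

χ_A(x) = x^4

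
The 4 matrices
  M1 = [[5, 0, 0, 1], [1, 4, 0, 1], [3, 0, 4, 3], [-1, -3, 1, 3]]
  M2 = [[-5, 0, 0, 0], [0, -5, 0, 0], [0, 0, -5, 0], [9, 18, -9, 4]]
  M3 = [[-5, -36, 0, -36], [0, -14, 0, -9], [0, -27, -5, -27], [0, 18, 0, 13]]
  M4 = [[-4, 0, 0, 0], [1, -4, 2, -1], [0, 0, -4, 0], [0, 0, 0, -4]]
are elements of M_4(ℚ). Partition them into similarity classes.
3 classes: {M1}, {M2, M3}, {M4}

Characteristic polynomials: χ_{M1} = (x - 4)^4, χ_{M2} = (x - 4)(x + 5)^3, χ_{M3} = (x - 4)(x + 5)^3, χ_{M4} = (x + 4)^4.

{M1}: invariant factors x - 4, (x - 4)^3.

{M2, M3}: invariant factors x + 5, x + 5, (x - 4)(x + 5).

{M4}: invariant factors x + 4, x + 4, (x + 4)^2.

Matrices are similar if and only if their invariant-factor lists agree; the partition into similarity classes is {M1}, {M2, M3}, {M4}.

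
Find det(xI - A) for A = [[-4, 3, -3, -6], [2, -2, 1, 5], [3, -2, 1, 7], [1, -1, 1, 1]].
xI - A = [[x + 4, -3, 3, 6], [-2, x + 2, -1, -5], [-3, 2, x - 1, -7], [-1, 1, -1, x - 1]].

Expanding det(xI - A) along the first row:
det(xI - A) = + (x + 4)·det([[x + 2, -1, -5], [2, x - 1, -7], [1, -1, x - 1]]) - (-3)·det([[-2, -1, -5], [-3, x - 1, -7], [-1, -1, x - 1]]) + (3)·det([[-2, x + 2, -5], [-3, 2, -7], [-1, 1, x - 1]]) - (6)·det([[-2, x + 2, -1], [-3, 2, x - 1], [-1, 1, -1]]).

Evaluating gives χ_A(x) = x^4 + 4x^3 + 6x^2 + 4x + 1 = (x + 1)^4.

χ_A(x) = (x + 1)^4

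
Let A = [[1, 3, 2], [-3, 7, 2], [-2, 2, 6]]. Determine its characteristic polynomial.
χ_A(x) = (x - 6)(x - 4)^2

xI - A = [[x - 1, -3, -2], [3, x - 7, -2], [2, -2, x - 6]].

Expanding det(xI - A) along the first row:
det(xI - A) = + (x - 1)·det([[x - 7, -2], [-2, x - 6]]) - (-3)·det([[3, -2], [2, x - 6]]) + (-2)·det([[3, x - 7], [2, -2]]).

Evaluating gives χ_A(x) = x^3 - 14x^2 + 64x - 96 = (x - 6)(x - 4)^2.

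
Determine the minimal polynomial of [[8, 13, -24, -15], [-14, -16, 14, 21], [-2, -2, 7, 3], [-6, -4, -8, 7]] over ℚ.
m_A(x) = (x - 5)^2(x + 2)^2

The characteristic polynomial factors as (x - 5)^2(x + 2)^2. The minimal polynomial is ∏(x - λ)^{k_λ} where k_λ is the size of the largest Jordan block at λ.

For λ = -2: rank(A + 2I) = 3, and the largest Jordan block has size 2 (the smallest k with rank((A + 2I)^k) = rank((A + 2I)^(k+1))).
For λ = 5: rank(A - 5I) = 3, and the largest Jordan block has size 2 (the smallest k with rank((A - 5I)^k) = rank((A - 5I)^(k+1))).

So m_A(x) = (x - 5)^2(x + 2)^2.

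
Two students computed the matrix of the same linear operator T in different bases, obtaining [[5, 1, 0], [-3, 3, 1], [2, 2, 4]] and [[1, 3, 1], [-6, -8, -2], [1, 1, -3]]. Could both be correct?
trace(A) = 12 but trace(B) = -10. The trace is a similarity invariant, so A and B are not similar.

No.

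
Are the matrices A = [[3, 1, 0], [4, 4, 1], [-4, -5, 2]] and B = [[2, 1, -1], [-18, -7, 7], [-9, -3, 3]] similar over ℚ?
trace(A) = 9 but trace(B) = -2. The trace is a similarity invariant, so A and B are not similar.

No.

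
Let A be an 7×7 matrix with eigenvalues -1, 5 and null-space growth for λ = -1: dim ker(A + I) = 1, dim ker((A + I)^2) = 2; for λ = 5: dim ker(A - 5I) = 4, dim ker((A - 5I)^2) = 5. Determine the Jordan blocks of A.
Jordan blocks: (-1, 2), (5, 2), (5, 1), (5, 1), (5, 1)

λ = -1: successive nullity increments [1, 1] count blocks of size ≥ k; block sizes are [2].
λ = 5: successive nullity increments [4, 1] count blocks of size ≥ k; block sizes are [2, 1, 1, 1].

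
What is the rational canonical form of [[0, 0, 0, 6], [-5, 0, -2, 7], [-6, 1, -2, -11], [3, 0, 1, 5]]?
R = [[0, 0, 0, 6], [1, 0, 0, 17], [0, 1, 0, 15], [0, 0, 1, 3]]

The invariant factors of A (the non-unit diagonal entries of the Smith normal form of xI - A over ℚ[x]) are (x - 6)(x + 1)^3, each dividing the next. The characteristic polynomial is their product, (x - 6)(x + 1)^3.

The rational canonical form is the block-diagonal matrix of companion matrices C(f_i):
R = [[0, 0, 0, 6], [1, 0, 0, 17], [0, 1, 0, 15], [0, 0, 1, 3]].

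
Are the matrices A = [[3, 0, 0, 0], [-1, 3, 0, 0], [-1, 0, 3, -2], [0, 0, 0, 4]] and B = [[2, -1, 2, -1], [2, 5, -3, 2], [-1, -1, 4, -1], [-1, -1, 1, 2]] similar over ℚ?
Two matrices over a field are similar if and only if they have the same invariant factors.

Both A and B have characteristic polynomial (x - 4)(x - 3)^3 and minimal polynomial (x - 4)(x - 3)^2. Computing further, both have invariant factors x - 3, (x - 4)(x - 3)^2. Hence A and B are similar.

Yes.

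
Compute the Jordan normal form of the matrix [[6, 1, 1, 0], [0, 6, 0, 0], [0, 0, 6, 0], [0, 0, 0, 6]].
J = [[6, 1, 0, 0], [0, 6, 0, 0], [0, 0, 6, 0], [0, 0, 0, 6]]

The characteristic polynomial is det(xI - A) = (x - 6)^4, so the eigenvalues are 6 (algebraic multiplicity 4).

For λ = 6: rank(A - 6I) = 1, rank((A - 6I)^2) = 0. The eigenspace has dimension 4 - 1 = 3, so there are 3 Jordan blocks; the rank sequence gives block sizes [2, 1, 1].

Assembling the blocks gives the Jordan form J above.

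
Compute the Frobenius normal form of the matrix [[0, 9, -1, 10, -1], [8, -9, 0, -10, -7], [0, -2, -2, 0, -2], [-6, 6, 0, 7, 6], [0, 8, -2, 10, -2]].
R = [[0, 10, 0, 0, 0], [1, -3, 0, 0, 0], [0, 0, 0, 0, 0], [0, 0, 1, 0, 10], [0, 0, 0, 1, -3]]

The invariant factors of A (the non-unit diagonal entries of the Smith normal form of xI - A over ℚ[x]) are (x - 2)(x + 5), x(x - 2)(x + 5), each dividing the next. The characteristic polynomial is their product, x(x - 2)^2(x + 5)^2.

The rational canonical form is the block-diagonal matrix of companion matrices C(f_i):
R = [[0, 10, 0, 0, 0], [1, -3, 0, 0, 0], [0, 0, 0, 0, 0], [0, 0, 1, 0, 10], [0, 0, 0, 1, -3]].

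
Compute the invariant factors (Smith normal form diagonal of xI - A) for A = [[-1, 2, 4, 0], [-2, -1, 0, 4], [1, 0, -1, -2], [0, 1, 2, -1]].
(x + 1)^2, (x + 1)^2

The Jordan structure of A has elementary divisors (x + 1)^2, (x + 1)^2. Arranging the block sizes at each eigenvalue in decreasing order and taking row products gives the invariant factors.

Invariant factors (smallest first, each dividing the next): (x + 1)^2, (x + 1)^2.

Check: the last factor (x + 1)^2 is the minimal polynomial, and the product (x + 1)^4 is the characteristic polynomial.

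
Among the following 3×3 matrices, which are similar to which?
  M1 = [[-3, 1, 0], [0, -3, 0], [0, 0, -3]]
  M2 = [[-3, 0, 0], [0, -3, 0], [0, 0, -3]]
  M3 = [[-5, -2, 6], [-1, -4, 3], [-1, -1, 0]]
2 classes: {M1, M3}, {M2}

Characteristic polynomials: χ_{M1} = (x + 3)^3, χ_{M2} = (x + 3)^3, χ_{M3} = (x + 3)^3.

{M1, M3}: invariant factors x + 3, (x + 3)^2.

{M2}: invariant factors x + 3, x + 3, x + 3.

Matrices are similar if and only if their invariant-factor lists agree; the partition into similarity classes is {M1, M3}, {M2}.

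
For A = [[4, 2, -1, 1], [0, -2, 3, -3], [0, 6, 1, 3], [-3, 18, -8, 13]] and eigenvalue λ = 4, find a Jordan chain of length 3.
We seek v_1 ∈ ker((A - 4I)^3) \ ker((A - 4I)^2), then set v_{i+1} = (A - 4I) v_i.

One such chain is v_1 = [[0, 0, 1, 1]]^T, v_2 = [[0, 0, 0, 1]]^T, v_3 = [[1, -3, 3, 9]]^T. Check: (A - 4I) v_3 = [[0, 0, 0, 0]]^T = 0.

v_1 = [[0, 0, 1, 1]]^T, v_2 = [[0, 0, 0, 1]]^T, v_3 = [[1, -3, 3, 9]]^T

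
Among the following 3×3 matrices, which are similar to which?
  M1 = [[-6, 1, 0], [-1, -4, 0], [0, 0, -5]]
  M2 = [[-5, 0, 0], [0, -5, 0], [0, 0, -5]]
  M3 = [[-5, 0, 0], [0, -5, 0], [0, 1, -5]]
2 classes: {M1, M3}, {M2}

Characteristic polynomials: χ_{M1} = (x + 5)^3, χ_{M2} = (x + 5)^3, χ_{M3} = (x + 5)^3.

{M1, M3}: invariant factors x + 5, (x + 5)^2.

{M2}: invariant factors x + 5, x + 5, x + 5.

Matrices are similar if and only if their invariant-factor lists agree; the partition into similarity classes is {M1, M3}, {M2}.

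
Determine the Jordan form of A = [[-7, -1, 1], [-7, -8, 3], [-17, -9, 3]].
The characteristic polynomial is det(xI - A) = (x + 4)^3, so the eigenvalues are -4 (algebraic multiplicity 3).

For λ = -4: rank(A + 4I) = 2, rank((A + 4I)^2) = 1, rank((A + 4I)^3) = 0. The eigenspace has dimension 3 - 2 = 1, so there is 1 Jordan block; the rank sequence gives block sizes [3].

Assembling the blocks gives the Jordan form J above.

J = [[-4, 1, 0], [0, -4, 1], [0, 0, -4]]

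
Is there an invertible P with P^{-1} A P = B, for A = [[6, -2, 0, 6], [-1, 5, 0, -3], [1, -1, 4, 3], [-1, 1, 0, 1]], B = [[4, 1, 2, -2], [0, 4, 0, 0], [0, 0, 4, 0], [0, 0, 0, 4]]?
Two matrices over a field are similar if and only if they have the same invariant factors.

Both A and B have characteristic polynomial (x - 4)^4 and minimal polynomial (x - 4)^2. Computing further, both have invariant factors x - 4, x - 4, (x - 4)^2. Hence A and B are similar.

Yes.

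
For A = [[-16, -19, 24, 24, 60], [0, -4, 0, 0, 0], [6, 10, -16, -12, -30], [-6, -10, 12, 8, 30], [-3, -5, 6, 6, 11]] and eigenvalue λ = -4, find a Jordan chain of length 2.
We seek v_1 ∈ ker((A + 4I)^2) \ ker(A + 4I), then set v_{i+1} = (A + 4I) v_i.

One such chain is v_1 = [[2, 1, 1, 1, 0]]^T, v_2 = [[5, 0, -2, 2, 1]]^T. Check: (A + 4I) v_2 = [[0, 0, 0, 0, 0]]^T = 0.

v_1 = [[2, 1, 1, 1, 0]]^T, v_2 = [[5, 0, -2, 2, 1]]^T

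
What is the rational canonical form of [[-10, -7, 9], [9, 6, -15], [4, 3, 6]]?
R = [[0, 0, 15], [1, 0, 12], [0, 1, 2]]

The invariant factors of A (the non-unit diagonal entries of the Smith normal form of xI - A over ℚ[x]) are (x - 5)(x^2 + 3x + 3), each dividing the next. The characteristic polynomial is their product, (x - 5)(x^2 + 3x + 3).

The rational canonical form is the block-diagonal matrix of companion matrices C(f_i):
R = [[0, 0, 15], [1, 0, 12], [0, 1, 2]].

Note the characteristic polynomial does not split into linear factors over ℚ, so A has no Jordan form over ℚ; the rational canonical form exists over any field.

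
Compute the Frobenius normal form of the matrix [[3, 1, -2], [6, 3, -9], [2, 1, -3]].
R = [[0, 0, 0], [1, 0, 2], [0, 1, 3]]

The invariant factors of A (the non-unit diagonal entries of the Smith normal form of xI - A over ℚ[x]) are x(x^2 - 3x - 2), each dividing the next. The characteristic polynomial is their product, x(x^2 - 3x - 2).

The rational canonical form is the block-diagonal matrix of companion matrices C(f_i):
R = [[0, 0, 0], [1, 0, 2], [0, 1, 3]].

Note the characteristic polynomial does not split into linear factors over ℚ, so A has no Jordan form over ℚ; the rational canonical form exists over any field.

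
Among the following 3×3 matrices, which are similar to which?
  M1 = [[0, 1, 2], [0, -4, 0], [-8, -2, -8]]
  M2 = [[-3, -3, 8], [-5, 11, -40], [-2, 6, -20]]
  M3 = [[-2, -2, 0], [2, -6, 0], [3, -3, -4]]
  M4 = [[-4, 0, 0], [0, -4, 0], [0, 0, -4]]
2 classes: {M1, M2, M3}, {M4}

Characteristic polynomials: χ_{M1} = (x + 4)^3, χ_{M2} = (x + 4)^3, χ_{M3} = (x + 4)^3, χ_{M4} = (x + 4)^3.

{M1, M2, M3}: invariant factors x + 4, (x + 4)^2.

{M4}: invariant factors x + 4, x + 4, x + 4.

Matrices are similar if and only if their invariant-factor lists agree; the partition into similarity classes is {M1, M2, M3}, {M4}.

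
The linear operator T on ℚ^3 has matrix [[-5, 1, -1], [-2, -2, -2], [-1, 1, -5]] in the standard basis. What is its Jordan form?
The characteristic polynomial is det(xI - A) = (x + 4)^3, so the eigenvalues are -4 (algebraic multiplicity 3).

For λ = -4: rank(A + 4I) = 1, rank((A + 4I)^2) = 0. The eigenspace has dimension 3 - 1 = 2, so there are 2 Jordan blocks; the rank sequence gives block sizes [2, 1].

Assembling the blocks gives the Jordan form J above.

J = [[-4, 1, 0], [0, -4, 0], [0, 0, -4]]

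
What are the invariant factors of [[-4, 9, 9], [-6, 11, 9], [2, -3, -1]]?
The Jordan structure of A has elementary divisors (x - 2)^2, (x - 2). Arranging the block sizes at each eigenvalue in decreasing order and taking row products gives the invariant factors.

Invariant factors (smallest first, each dividing the next): x - 2, (x - 2)^2.

Check: the last factor (x - 2)^2 is the minimal polynomial, and the product (x - 2)^3 is the characteristic polynomial.

x - 2, (x - 2)^2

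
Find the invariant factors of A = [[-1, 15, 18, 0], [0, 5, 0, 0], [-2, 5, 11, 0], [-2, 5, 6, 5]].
x - 5, x - 5, (x - 5)^2

The Jordan structure of A has elementary divisors (x - 5)^2, (x - 5), (x - 5). Arranging the block sizes at each eigenvalue in decreasing order and taking row products gives the invariant factors.

Invariant factors (smallest first, each dividing the next): x - 5, x - 5, (x - 5)^2.

Check: the last factor (x - 5)^2 is the minimal polynomial, and the product (x - 5)^4 is the characteristic polynomial.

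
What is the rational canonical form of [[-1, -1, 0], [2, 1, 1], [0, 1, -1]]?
R = [[0, 0, 0], [1, 0, 0], [0, 1, -1]]

The invariant factors of A (the non-unit diagonal entries of the Smith normal form of xI - A over ℚ[x]) are x^2(x + 1), each dividing the next. The characteristic polynomial is their product, x^2(x + 1).

The rational canonical form is the block-diagonal matrix of companion matrices C(f_i):
R = [[0, 0, 0], [1, 0, 0], [0, 1, -1]].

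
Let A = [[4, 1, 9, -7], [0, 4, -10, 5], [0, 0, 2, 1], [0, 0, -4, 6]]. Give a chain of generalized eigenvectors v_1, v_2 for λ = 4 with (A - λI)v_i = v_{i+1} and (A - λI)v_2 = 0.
v_1 = [[0, 1, 0, 0]]^T, v_2 = [[1, 0, 0, 0]]^T

We seek v_1 ∈ ker((A - 4I)^2) \ ker(A - 4I), then set v_{i+1} = (A - 4I) v_i.

One such chain is v_1 = [[0, 1, 0, 0]]^T, v_2 = [[1, 0, 0, 0]]^T. Check: (A - 4I) v_2 = [[0, 0, 0, 0]]^T = 0.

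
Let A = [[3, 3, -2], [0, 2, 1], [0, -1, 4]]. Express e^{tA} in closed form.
e^{tA} = [[e^{3*t}, t*(6 - t)*e^{3*t}/2, t*(t - 4)*e^{3*t}/2], [0, (1 - t)*e^{3*t}, t*e^{3*t}], [0, -t*e^{3*t}, (t + 1)*e^{3*t}]]

A has Jordan form J = [[3, 1, 0], [0, 3, 1], [0, 0, 3]] with A = PJP^{-1}, so e^{tA} = P e^{tJ} P^{-1}.

For a Jordan block J_k(λ), e^{tJ_k(λ)} = e^{λt} · (I + tN + t^2 N^2/2! + ... + t^{k-1} N^{k-1}/(k-1)!) where N is the nilpotent superdiagonal part.

Assembling the blocks and conjugating back gives the entries of e^{tA} as shown above.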